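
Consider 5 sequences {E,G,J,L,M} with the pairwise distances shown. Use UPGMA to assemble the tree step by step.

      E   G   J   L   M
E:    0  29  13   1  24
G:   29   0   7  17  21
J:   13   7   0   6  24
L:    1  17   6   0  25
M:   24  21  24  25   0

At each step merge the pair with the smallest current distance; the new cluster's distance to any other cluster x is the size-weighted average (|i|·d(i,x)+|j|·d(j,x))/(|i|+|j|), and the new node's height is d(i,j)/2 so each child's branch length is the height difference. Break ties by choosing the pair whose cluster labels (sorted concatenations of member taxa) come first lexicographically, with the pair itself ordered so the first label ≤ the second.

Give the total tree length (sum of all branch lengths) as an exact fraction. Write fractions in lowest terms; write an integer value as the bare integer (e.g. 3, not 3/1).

285/8

1. join E+L (d=1) ⇒ EL; edges |E|=1/2, |L|=1/2
  updated: d(EL,G)=23, d(EL,J)=19/2, d(EL,M)=49/2
2. join G+J (d=7) ⇒ GJ; edges |G|=7/2, |J|=7/2
  updated: d(EL,GJ)=65/4, d(GJ,M)=45/2
3. join EL+GJ (d=65/4) ⇒ EGJL; edges |EL|=61/8, |GJ|=37/8
  updated: d(EGJL,M)=47/2
4. join EGJL+M (d=47/2) ⇒ EGJLM; edges |EGJL|=29/8, |M|=47/4
final tree: (((E:1/2,L:1/2):61/8,(G:7/2,J:7/2):37/8):29/8,M:47/4)
total length: 285/8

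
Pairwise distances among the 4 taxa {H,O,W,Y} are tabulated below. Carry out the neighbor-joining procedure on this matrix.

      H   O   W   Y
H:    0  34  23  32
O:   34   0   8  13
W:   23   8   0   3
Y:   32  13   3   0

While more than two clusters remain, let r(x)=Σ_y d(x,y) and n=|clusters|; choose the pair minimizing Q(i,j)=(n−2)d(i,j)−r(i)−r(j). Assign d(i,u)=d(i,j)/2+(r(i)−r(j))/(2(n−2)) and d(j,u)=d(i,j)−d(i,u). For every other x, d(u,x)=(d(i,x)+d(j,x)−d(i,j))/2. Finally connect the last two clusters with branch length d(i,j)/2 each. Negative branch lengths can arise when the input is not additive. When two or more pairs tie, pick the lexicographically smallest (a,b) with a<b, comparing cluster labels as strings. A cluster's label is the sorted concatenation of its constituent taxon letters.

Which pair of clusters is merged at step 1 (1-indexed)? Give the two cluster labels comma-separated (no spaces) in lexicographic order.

1. join H+W (d=23, Q=-77) ⇒ HW; edges |H|=101/4, |W|=-9/4
  updated: d(HW,O)=19/2, d(HW,Y)=6
2. join HW+O (d=19/2, Q=-57/2) ⇒ HOW; edges |HW|=5/4, |O|=33/4
  updated: d(HOW,Y)=19/4
3. join HOW+Y (d=19/4) ⇒ HOWY; edges |HOW|=19/8, |Y|=19/8
final tree: (((H:101/4,W:-9/4):5/4,O:33/4):19/8,Y:19/8)
total length: 149/4

H,W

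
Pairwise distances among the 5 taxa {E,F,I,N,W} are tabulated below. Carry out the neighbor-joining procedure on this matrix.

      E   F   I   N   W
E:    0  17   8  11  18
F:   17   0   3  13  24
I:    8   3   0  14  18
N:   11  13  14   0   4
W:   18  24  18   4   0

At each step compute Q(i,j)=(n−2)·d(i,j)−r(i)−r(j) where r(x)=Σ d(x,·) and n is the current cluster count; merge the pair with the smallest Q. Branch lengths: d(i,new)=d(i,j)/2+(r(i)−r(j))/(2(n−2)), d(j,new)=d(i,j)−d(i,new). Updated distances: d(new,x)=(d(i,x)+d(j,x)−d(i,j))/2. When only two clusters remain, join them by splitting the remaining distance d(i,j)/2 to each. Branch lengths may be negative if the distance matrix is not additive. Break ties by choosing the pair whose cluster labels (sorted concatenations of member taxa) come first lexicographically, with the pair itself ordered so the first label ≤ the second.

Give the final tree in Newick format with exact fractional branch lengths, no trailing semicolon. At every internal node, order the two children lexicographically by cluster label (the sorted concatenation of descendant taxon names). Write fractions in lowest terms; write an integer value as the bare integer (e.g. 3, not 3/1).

step 1: merge (N,W) at d=4, Q=-94; branch lengths N→-5/3, W→17/3; new cluster NW
  updated: d(E,NW)=25/2, d(F,NW)=33/2, d(I,NW)=14
step 2: merge (E,NW) at d=25/2, Q=-111/2; branch lengths E→39/8, NW→61/8; new cluster ENW
  updated: d(ENW,F)=21/2, d(ENW,I)=19/4
step 3: merge (ENW,F) at d=21/2, Q=-73/4; branch lengths ENW→49/8, F→35/8; new cluster EFNW
  updated: d(EFNW,I)=-11/8
step 4: merge (EFNW,I) at d=-11/8; branch lengths EFNW→-11/16, I→-11/16; new cluster EFINW
final tree: (((E:39/8,(N:-5/3,W:17/3):61/8):49/8,F:35/8):-11/16,I:-11/16)
total length: 205/8

(((E:39/8,(N:-5/3,W:17/3):61/8):49/8,F:35/8):-11/16,I:-11/16)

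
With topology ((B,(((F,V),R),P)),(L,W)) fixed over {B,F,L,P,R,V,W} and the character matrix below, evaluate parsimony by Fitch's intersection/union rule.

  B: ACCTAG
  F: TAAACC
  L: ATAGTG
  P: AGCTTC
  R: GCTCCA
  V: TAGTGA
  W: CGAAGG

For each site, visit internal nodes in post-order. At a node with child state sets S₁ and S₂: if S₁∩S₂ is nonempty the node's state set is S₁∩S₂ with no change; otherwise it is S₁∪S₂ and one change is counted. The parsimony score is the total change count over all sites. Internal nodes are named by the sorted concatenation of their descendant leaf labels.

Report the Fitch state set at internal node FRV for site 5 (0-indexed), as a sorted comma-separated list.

site 0, node FV: F={T} ∩ V={T} → {T} (+0)
site 0, node FRV: FV={T} ∪ R={G} → {G,T} (+1)
site 0, node FPRV: FRV={G,T} ∪ P={A} → {A,G,T} (+1)
site 0, node BFPRV: B={A} ∩ FPRV={A,G,T} → {A} (+0)
site 0, node LW: L={A} ∪ W={C} → {A,C} (+1)
site 0, node BFLPRVW: BFPRV={A} ∩ LW={A,C} → {A} (+0)
site 1, node FV: F={A} ∩ V={A} → {A} (+0)
site 1, node FRV: FV={A} ∪ R={C} → {A,C} (+1)
site 1, node FPRV: FRV={A,C} ∪ P={G} → {A,C,G} (+1)
site 1, node BFPRV: B={C} ∩ FPRV={A,C,G} → {C} (+0)
site 1, node LW: L={T} ∪ W={G} → {G,T} (+1)
site 1, node BFLPRVW: BFPRV={C} ∪ LW={G,T} → {C,G,T} (+1)
site 2, node FV: F={A} ∪ V={G} → {A,G} (+1)
site 2, node FRV: FV={A,G} ∪ R={T} → {A,G,T} (+1)
site 2, node FPRV: FRV={A,G,T} ∪ P={C} → {A,C,G,T} (+1)
site 2, node BFPRV: B={C} ∩ FPRV={A,C,G,T} → {C} (+0)
site 2, node LW: L={A} ∩ W={A} → {A} (+0)
site 2, node BFLPRVW: BFPRV={C} ∪ LW={A} → {A,C} (+1)
site 3, node FV: F={A} ∪ V={T} → {A,T} (+1)
site 3, node FRV: FV={A,T} ∪ R={C} → {A,C,T} (+1)
site 3, node FPRV: FRV={A,C,T} ∩ P={T} → {T} (+0)
site 3, node BFPRV: B={T} ∩ FPRV={T} → {T} (+0)
site 3, node LW: L={G} ∪ W={A} → {A,G} (+1)
site 3, node BFLPRVW: BFPRV={T} ∪ LW={A,G} → {A,G,T} (+1)
site 4, node FV: F={C} ∪ V={G} → {C,G} (+1)
site 4, node FRV: FV={C,G} ∩ R={C} → {C} (+0)
site 4, node FPRV: FRV={C} ∪ P={T} → {C,T} (+1)
site 4, node BFPRV: B={A} ∪ FPRV={C,T} → {A,C,T} (+1)
site 4, node LW: L={T} ∪ W={G} → {G,T} (+1)
site 4, node BFLPRVW: BFPRV={A,C,T} ∩ LW={G,T} → {T} (+0)
site 5, node FV: F={C} ∪ V={A} → {A,C} (+1)
site 5, node FRV: FV={A,C} ∩ R={A} → {A} (+0)
site 5, node FPRV: FRV={A} ∪ P={C} → {A,C} (+1)
site 5, node BFPRV: B={G} ∪ FPRV={A,C} → {A,C,G} (+1)
site 5, node LW: L={G} ∩ W={G} → {G} (+0)
site 5, node BFLPRVW: BFPRV={A,C,G} ∩ LW={G} → {G} (+0)
per-site changes: [3, 4, 4, 4, 4, 3]; total = 22

A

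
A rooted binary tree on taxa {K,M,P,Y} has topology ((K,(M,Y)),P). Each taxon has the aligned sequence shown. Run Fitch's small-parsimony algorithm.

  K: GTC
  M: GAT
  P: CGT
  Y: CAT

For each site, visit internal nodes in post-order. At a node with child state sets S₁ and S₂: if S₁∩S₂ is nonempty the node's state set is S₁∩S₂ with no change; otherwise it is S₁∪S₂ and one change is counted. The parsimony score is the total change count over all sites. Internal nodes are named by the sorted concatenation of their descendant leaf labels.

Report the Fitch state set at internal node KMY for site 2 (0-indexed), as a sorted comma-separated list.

MY@0: {G} ∪ {C} = {C,G} (union, +1)
KMY@0: {G} ∩ {C,G} = {G} (intersection, +0)
KMPY@0: {G} ∪ {C} = {C,G} (union, +1)
MY@1: {A} ∩ {A} = {A} (intersection, +0)
KMY@1: {T} ∪ {A} = {A,T} (union, +1)
KMPY@1: {A,T} ∪ {G} = {A,G,T} (union, +1)
MY@2: {T} ∩ {T} = {T} (intersection, +0)
KMY@2: {C} ∪ {T} = {C,T} (union, +1)
KMPY@2: {C,T} ∩ {T} = {T} (intersection, +0)
per-site changes: [2, 2, 1]; total = 5

C,T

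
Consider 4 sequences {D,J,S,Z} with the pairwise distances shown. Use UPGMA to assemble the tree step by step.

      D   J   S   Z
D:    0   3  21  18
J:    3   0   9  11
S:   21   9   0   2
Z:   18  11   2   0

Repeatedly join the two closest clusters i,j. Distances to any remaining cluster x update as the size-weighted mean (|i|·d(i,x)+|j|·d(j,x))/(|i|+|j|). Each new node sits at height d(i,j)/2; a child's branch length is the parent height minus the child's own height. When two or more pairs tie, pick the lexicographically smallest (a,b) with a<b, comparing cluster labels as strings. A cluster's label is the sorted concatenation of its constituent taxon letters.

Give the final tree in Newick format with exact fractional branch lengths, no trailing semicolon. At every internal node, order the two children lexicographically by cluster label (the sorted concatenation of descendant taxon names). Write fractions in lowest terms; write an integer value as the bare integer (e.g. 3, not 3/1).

((D:3/2,J:3/2):47/8,(S:1,Z:1):51/8)

step 1: merge (S,Z) at d=2; branch lengths S→1, Z→1; new cluster SZ
  updated: d(D,SZ)=39/2, d(J,SZ)=10
step 2: merge (D,J) at d=3; branch lengths D→3/2, J→3/2; new cluster DJ
  updated: d(DJ,SZ)=59/4
step 3: merge (DJ,SZ) at d=59/4; branch lengths DJ→47/8, SZ→51/8; new cluster DJSZ
final tree: ((D:3/2,J:3/2):47/8,(S:1,Z:1):51/8)
total length: 69/4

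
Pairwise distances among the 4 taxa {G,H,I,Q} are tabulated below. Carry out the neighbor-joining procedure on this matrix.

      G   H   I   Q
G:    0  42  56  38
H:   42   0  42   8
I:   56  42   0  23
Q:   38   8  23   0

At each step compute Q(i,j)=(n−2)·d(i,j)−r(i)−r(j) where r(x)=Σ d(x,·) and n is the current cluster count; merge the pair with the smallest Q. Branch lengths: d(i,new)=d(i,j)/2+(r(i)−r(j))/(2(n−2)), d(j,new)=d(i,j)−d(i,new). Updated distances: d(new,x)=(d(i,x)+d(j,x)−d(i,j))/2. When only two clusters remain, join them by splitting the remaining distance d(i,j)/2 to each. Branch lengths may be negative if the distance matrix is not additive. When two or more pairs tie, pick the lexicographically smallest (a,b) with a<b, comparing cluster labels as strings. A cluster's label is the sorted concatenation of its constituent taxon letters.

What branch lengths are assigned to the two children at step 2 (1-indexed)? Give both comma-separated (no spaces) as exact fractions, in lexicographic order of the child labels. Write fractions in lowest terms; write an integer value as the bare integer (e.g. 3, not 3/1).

step 1: merge (G,I) at d=56, Q=-145; branch lengths G→127/4, I→97/4; new cluster GI
  updated: d(GI,H)=14, d(GI,Q)=5/2
step 2: merge (GI,H) at d=14, Q=-49/2; branch lengths GI→17/4, H→39/4; new cluster GHI
  updated: d(GHI,Q)=-7/4
step 3: merge (GHI,Q) at d=-7/4; branch lengths GHI→-7/8, Q→-7/8; new cluster GHIQ
final tree: (((G:127/4,I:97/4):17/4,H:39/4):-7/8,Q:-7/8)
total length: 273/4

17/4,39/4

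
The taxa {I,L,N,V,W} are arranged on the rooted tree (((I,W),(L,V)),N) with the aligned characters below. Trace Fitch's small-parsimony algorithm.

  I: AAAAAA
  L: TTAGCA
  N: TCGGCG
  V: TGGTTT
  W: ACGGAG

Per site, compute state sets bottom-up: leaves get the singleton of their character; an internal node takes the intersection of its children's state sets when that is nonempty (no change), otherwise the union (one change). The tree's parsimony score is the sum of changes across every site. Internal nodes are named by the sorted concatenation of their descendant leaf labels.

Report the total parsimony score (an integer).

13

IW@0: {A} ∩ {A} = {A} (intersection, +0)
LV@0: {T} ∩ {T} = {T} (intersection, +0)
ILVW@0: {A} ∪ {T} = {A,T} (union, +1)
ILNVW@0: {A,T} ∩ {T} = {T} (intersection, +0)
IW@1: {A} ∪ {C} = {A,C} (union, +1)
LV@1: {T} ∪ {G} = {G,T} (union, +1)
ILVW@1: {A,C} ∪ {G,T} = {A,C,G,T} (union, +1)
ILNVW@1: {A,C,G,T} ∩ {C} = {C} (intersection, +0)
IW@2: {A} ∪ {G} = {A,G} (union, +1)
LV@2: {A} ∪ {G} = {A,G} (union, +1)
ILVW@2: {A,G} ∩ {A,G} = {A,G} (intersection, +0)
ILNVW@2: {A,G} ∩ {G} = {G} (intersection, +0)
IW@3: {A} ∪ {G} = {A,G} (union, +1)
LV@3: {G} ∪ {T} = {G,T} (union, +1)
ILVW@3: {A,G} ∩ {G,T} = {G} (intersection, +0)
ILNVW@3: {G} ∩ {G} = {G} (intersection, +0)
IW@4: {A} ∩ {A} = {A} (intersection, +0)
LV@4: {C} ∪ {T} = {C,T} (union, +1)
ILVW@4: {A} ∪ {C,T} = {A,C,T} (union, +1)
ILNVW@4: {A,C,T} ∩ {C} = {C} (intersection, +0)
IW@5: {A} ∪ {G} = {A,G} (union, +1)
LV@5: {A} ∪ {T} = {A,T} (union, +1)
ILVW@5: {A,G} ∩ {A,T} = {A} (intersection, +0)
ILNVW@5: {A} ∪ {G} = {A,G} (union, +1)
per-site changes: [1, 3, 2, 2, 2, 3]; total = 13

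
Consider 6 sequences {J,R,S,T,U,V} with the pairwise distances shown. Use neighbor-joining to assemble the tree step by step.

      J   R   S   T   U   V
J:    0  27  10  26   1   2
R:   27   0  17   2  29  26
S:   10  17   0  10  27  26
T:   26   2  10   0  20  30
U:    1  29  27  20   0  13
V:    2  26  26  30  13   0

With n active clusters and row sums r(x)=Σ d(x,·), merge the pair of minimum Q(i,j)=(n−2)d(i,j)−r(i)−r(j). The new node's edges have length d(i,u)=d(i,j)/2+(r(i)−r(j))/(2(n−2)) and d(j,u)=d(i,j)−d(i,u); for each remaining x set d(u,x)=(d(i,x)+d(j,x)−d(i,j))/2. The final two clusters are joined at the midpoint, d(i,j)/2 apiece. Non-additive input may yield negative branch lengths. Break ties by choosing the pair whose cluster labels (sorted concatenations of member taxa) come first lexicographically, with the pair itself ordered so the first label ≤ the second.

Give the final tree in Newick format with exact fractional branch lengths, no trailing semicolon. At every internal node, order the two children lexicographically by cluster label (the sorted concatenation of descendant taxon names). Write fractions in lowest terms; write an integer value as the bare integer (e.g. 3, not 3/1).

step 1: merge (R,T) at d=2, Q=-181; branch lengths R→21/8, T→-5/8; new cluster RT
  updated: d(J,RT)=51/2, d(RT,S)=25/2, d(RT,U)=47/2, d(RT,V)=27
step 2: merge (RT,S) at d=25/2, Q=-253/2; branch lengths RT→101/12, S→49/12; new cluster RST
  updated: d(J,RST)=23/2, d(RST,U)=19, d(RST,V)=81/4
step 3: merge (J,V) at d=2, Q=-183/4; branch lengths J→-67/16, V→99/16; new cluster JV
  updated: d(JV,RST)=119/8, d(JV,U)=6
step 4: merge (JV,RST) at d=119/8, Q=-319/8; branch lengths JV→15/16, RST→223/16; new cluster JRSTV
  updated: d(JRSTV,U)=81/16
step 5: merge (JRSTV,U) at d=81/16; branch lengths JRSTV→81/32, U→81/32; new cluster JRSTUV
final tree: (((J:-67/16,V:99/16):15/16,((R:21/8,T:-5/8):101/12,S:49/12):223/16):81/32,U:81/32)
total length: 583/16

(((J:-67/16,V:99/16):15/16,((R:21/8,T:-5/8):101/12,S:49/12):223/16):81/32,U:81/32)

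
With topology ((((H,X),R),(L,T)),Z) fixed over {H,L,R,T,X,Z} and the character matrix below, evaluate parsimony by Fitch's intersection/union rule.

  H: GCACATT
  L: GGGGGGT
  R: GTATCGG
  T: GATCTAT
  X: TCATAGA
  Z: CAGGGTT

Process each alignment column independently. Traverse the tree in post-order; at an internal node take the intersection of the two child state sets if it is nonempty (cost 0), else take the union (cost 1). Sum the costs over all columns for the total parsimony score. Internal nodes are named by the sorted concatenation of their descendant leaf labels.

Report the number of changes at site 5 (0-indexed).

3

[col 0] HX: children H:{G}, X:{T} ∪→ {G,T}; cost 1
[col 0] HRX: children HX:{G,T}, R:{G} ∩→ {G}; cost 0
[col 0] LT: children L:{G}, T:{G} ∩→ {G}; cost 0
[col 0] HLRTX: children HRX:{G}, LT:{G} ∩→ {G}; cost 0
[col 0] HLRTXZ: children HLRTX:{G}, Z:{C} ∪→ {C,G}; cost 1
[col 1] HX: children H:{C}, X:{C} ∩→ {C}; cost 0
[col 1] HRX: children HX:{C}, R:{T} ∪→ {C,T}; cost 1
[col 1] LT: children L:{G}, T:{A} ∪→ {A,G}; cost 1
[col 1] HLRTX: children HRX:{C,T}, LT:{A,G} ∪→ {A,C,G,T}; cost 1
[col 1] HLRTXZ: children HLRTX:{A,C,G,T}, Z:{A} ∩→ {A}; cost 0
[col 2] HX: children H:{A}, X:{A} ∩→ {A}; cost 0
[col 2] HRX: children HX:{A}, R:{A} ∩→ {A}; cost 0
[col 2] LT: children L:{G}, T:{T} ∪→ {G,T}; cost 1
[col 2] HLRTX: children HRX:{A}, LT:{G,T} ∪→ {A,G,T}; cost 1
[col 2] HLRTXZ: children HLRTX:{A,G,T}, Z:{G} ∩→ {G}; cost 0
[col 3] HX: children H:{C}, X:{T} ∪→ {C,T}; cost 1
[col 3] HRX: children HX:{C,T}, R:{T} ∩→ {T}; cost 0
[col 3] LT: children L:{G}, T:{C} ∪→ {C,G}; cost 1
[col 3] HLRTX: children HRX:{T}, LT:{C,G} ∪→ {C,G,T}; cost 1
[col 3] HLRTXZ: children HLRTX:{C,G,T}, Z:{G} ∩→ {G}; cost 0
[col 4] HX: children H:{A}, X:{A} ∩→ {A}; cost 0
[col 4] HRX: children HX:{A}, R:{C} ∪→ {A,C}; cost 1
[col 4] LT: children L:{G}, T:{T} ∪→ {G,T}; cost 1
[col 4] HLRTX: children HRX:{A,C}, LT:{G,T} ∪→ {A,C,G,T}; cost 1
[col 4] HLRTXZ: children HLRTX:{A,C,G,T}, Z:{G} ∩→ {G}; cost 0
[col 5] HX: children H:{T}, X:{G} ∪→ {G,T}; cost 1
[col 5] HRX: children HX:{G,T}, R:{G} ∩→ {G}; cost 0
[col 5] LT: children L:{G}, T:{A} ∪→ {A,G}; cost 1
[col 5] HLRTX: children HRX:{G}, LT:{A,G} ∩→ {G}; cost 0
[col 5] HLRTXZ: children HLRTX:{G}, Z:{T} ∪→ {G,T}; cost 1
[col 6] HX: children H:{T}, X:{A} ∪→ {A,T}; cost 1
[col 6] HRX: children HX:{A,T}, R:{G} ∪→ {A,G,T}; cost 1
[col 6] LT: children L:{T}, T:{T} ∩→ {T}; cost 0
[col 6] HLRTX: children HRX:{A,G,T}, LT:{T} ∩→ {T}; cost 0
[col 6] HLRTXZ: children HLRTX:{T}, Z:{T} ∩→ {T}; cost 0
per-site changes: [2, 3, 2, 3, 3, 3, 2]; total = 18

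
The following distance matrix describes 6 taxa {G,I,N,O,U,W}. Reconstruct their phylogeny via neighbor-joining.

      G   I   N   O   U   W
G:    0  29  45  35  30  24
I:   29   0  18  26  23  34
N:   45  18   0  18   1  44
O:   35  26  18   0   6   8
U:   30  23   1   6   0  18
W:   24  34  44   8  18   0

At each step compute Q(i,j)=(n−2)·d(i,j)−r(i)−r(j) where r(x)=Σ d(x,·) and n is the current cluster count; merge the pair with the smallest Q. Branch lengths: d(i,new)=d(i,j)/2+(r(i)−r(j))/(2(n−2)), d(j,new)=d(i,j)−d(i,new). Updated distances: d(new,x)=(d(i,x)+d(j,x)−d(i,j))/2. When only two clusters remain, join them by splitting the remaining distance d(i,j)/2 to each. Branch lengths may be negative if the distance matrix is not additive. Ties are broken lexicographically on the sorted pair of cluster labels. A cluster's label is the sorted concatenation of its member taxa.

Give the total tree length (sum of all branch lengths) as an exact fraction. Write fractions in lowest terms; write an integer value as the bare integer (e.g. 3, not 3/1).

1. join N+U (d=1, Q=-200) ⇒ NU; edges |N|=13/2, |U|=-11/2
  updated: d(G,NU)=37, d(I,NU)=20, d(NU,O)=23/2, d(NU,W)=61/2
2. join O+W (d=8, Q=-153) ⇒ OW; edges |O|=4/3, |W|=20/3
  updated: d(G,OW)=51/2, d(I,OW)=26, d(NU,OW)=17
3. join G+OW (d=51/2, Q=-109) ⇒ GOW; edges |G|=37/2, |OW|=7
  updated: d(GOW,I)=59/4, d(GOW,NU)=57/4
4. join GOW+I (d=59/4, Q=-49) ⇒ GIOW; edges |GOW|=9/2, |I|=41/4
  updated: d(GIOW,NU)=39/4
5. join GIOW+NU (d=39/4) ⇒ GINOUW; edges |GIOW|=39/8, |NU|=39/8
final tree: (((G:37/2,(O:4/3,W:20/3):7):9/2,I:41/4):39/8,(N:13/2,U:-11/2):39/8)
total length: 59

59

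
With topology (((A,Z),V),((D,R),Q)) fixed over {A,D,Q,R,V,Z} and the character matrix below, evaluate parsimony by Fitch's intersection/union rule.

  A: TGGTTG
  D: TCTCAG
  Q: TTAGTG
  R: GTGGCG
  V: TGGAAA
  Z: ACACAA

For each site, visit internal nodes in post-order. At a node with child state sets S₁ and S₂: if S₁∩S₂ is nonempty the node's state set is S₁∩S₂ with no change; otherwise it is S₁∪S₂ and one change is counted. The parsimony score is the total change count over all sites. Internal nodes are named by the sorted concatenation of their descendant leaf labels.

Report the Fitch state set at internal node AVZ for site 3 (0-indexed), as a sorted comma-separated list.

site 0, node AZ: A={T} ∪ Z={A} → {A,T} (+1)
site 0, node AVZ: AZ={A,T} ∩ V={T} → {T} (+0)
site 0, node DR: D={T} ∪ R={G} → {G,T} (+1)
site 0, node DQR: DR={G,T} ∩ Q={T} → {T} (+0)
site 0, node ADQRVZ: AVZ={T} ∩ DQR={T} → {T} (+0)
site 1, node AZ: A={G} ∪ Z={C} → {C,G} (+1)
site 1, node AVZ: AZ={C,G} ∩ V={G} → {G} (+0)
site 1, node DR: D={C} ∪ R={T} → {C,T} (+1)
site 1, node DQR: DR={C,T} ∩ Q={T} → {T} (+0)
site 1, node ADQRVZ: AVZ={G} ∪ DQR={T} → {G,T} (+1)
site 2, node AZ: A={G} ∪ Z={A} → {A,G} (+1)
site 2, node AVZ: AZ={A,G} ∩ V={G} → {G} (+0)
site 2, node DR: D={T} ∪ R={G} → {G,T} (+1)
site 2, node DQR: DR={G,T} ∪ Q={A} → {A,G,T} (+1)
site 2, node ADQRVZ: AVZ={G} ∩ DQR={A,G,T} → {G} (+0)
site 3, node AZ: A={T} ∪ Z={C} → {C,T} (+1)
site 3, node AVZ: AZ={C,T} ∪ V={A} → {A,C,T} (+1)
site 3, node DR: D={C} ∪ R={G} → {C,G} (+1)
site 3, node DQR: DR={C,G} ∩ Q={G} → {G} (+0)
site 3, node ADQRVZ: AVZ={A,C,T} ∪ DQR={G} → {A,C,G,T} (+1)
site 4, node AZ: A={T} ∪ Z={A} → {A,T} (+1)
site 4, node AVZ: AZ={A,T} ∩ V={A} → {A} (+0)
site 4, node DR: D={A} ∪ R={C} → {A,C} (+1)
site 4, node DQR: DR={A,C} ∪ Q={T} → {A,C,T} (+1)
site 4, node ADQRVZ: AVZ={A} ∩ DQR={A,C,T} → {A} (+0)
site 5, node AZ: A={G} ∪ Z={A} → {A,G} (+1)
site 5, node AVZ: AZ={A,G} ∩ V={A} → {A} (+0)
site 5, node DR: D={G} ∩ R={G} → {G} (+0)
site 5, node DQR: DR={G} ∩ Q={G} → {G} (+0)
site 5, node ADQRVZ: AVZ={A} ∪ DQR={G} → {A,G} (+1)
per-site changes: [2, 3, 3, 4, 3, 2]; total = 17

A,C,T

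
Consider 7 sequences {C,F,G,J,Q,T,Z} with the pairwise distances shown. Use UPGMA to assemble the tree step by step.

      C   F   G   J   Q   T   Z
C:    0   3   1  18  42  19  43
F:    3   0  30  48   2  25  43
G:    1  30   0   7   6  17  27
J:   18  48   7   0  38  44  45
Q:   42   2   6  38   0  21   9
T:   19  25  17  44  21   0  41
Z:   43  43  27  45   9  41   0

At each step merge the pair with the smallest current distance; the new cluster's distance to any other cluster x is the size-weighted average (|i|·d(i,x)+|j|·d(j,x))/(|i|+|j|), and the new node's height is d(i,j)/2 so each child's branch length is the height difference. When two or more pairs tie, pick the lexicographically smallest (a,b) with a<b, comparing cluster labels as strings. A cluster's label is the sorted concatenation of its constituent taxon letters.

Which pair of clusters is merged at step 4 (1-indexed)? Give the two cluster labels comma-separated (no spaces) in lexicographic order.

FQ,T

step 1: merge (C,G) at d=1; branch lengths C→1/2, G→1/2; new cluster CG
  updated: d(CG,F)=33/2, d(CG,J)=25/2, d(CG,Q)=24, d(CG,T)=18, d(CG,Z)=35
step 2: merge (F,Q) at d=2; branch lengths F→1, Q→1; new cluster FQ
  updated: d(CG,FQ)=81/4, d(FQ,J)=43, d(FQ,T)=23, d(FQ,Z)=26
step 3: merge (CG,J) at d=25/2; branch lengths CG→23/4, J→25/4; new cluster CGJ
  updated: d(CGJ,FQ)=167/6, d(CGJ,T)=80/3, d(CGJ,Z)=115/3
step 4: merge (FQ,T) at d=23; branch lengths FQ→21/2, T→23/2; new cluster FQT
  updated: d(CGJ,FQT)=247/9, d(FQT,Z)=31
step 5: merge (CGJ,FQT) at d=247/9; branch lengths CGJ→269/36, FQT→20/9; new cluster CFGJQT
  updated: d(CFGJQT,Z)=104/3
step 6: merge (CFGJQT,Z) at d=104/3; branch lengths CFGJQT→65/18, Z→52/3; new cluster CFGJQTZ
final tree: ((((C:1/2,G:1/2):23/4,J:25/4):269/36,((F:1,Q:1):21/2,T:23/2):20/9):65/18,Z:52/3)
total length: 2435/36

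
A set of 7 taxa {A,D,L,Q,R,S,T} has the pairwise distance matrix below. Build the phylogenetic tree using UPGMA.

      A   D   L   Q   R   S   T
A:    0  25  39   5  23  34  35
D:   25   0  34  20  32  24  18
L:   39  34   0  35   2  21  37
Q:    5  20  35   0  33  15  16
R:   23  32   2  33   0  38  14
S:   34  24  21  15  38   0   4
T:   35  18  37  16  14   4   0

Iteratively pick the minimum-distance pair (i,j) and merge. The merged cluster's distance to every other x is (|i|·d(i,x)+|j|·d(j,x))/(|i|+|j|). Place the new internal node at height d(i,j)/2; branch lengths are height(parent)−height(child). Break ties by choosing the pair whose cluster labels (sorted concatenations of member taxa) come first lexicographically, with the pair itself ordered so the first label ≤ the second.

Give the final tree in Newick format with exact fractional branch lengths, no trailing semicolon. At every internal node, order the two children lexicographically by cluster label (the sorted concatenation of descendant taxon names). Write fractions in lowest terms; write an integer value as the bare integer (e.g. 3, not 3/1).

1. join L+R (d=2) ⇒ LR; edges |L|=1, |R|=1
  updated: d(A,LR)=31, d(D,LR)=33, d(LR,Q)=34, d(LR,S)=59/2, d(LR,T)=51/2
2. join S+T (d=4) ⇒ ST; edges |S|=2, |T|=2
  updated: d(A,ST)=69/2, d(D,ST)=21, d(LR,ST)=55/2, d(Q,ST)=31/2
3. join A+Q (d=5) ⇒ AQ; edges |A|=5/2, |Q|=5/2
  updated: d(AQ,D)=45/2, d(AQ,LR)=65/2, d(AQ,ST)=25
4. join D+ST (d=21) ⇒ DST; edges |D|=21/2, |ST|=17/2
  updated: d(AQ,DST)=145/6, d(DST,LR)=88/3
5. join AQ+DST (d=145/6) ⇒ ADQST; edges |AQ|=115/12, |DST|=19/12
  updated: d(ADQST,LR)=153/5
6. join ADQST+LR (d=153/5) ⇒ ADLQRST; edges |ADQST|=193/60, |LR|=143/10
final tree: (((A:5/2,Q:5/2):115/12,(D:21/2,(S:2,T:2):17/2):19/12):193/60,(L:1,R:1):143/10)
total length: 3521/60

(((A:5/2,Q:5/2):115/12,(D:21/2,(S:2,T:2):17/2):19/12):193/60,(L:1,R:1):143/10)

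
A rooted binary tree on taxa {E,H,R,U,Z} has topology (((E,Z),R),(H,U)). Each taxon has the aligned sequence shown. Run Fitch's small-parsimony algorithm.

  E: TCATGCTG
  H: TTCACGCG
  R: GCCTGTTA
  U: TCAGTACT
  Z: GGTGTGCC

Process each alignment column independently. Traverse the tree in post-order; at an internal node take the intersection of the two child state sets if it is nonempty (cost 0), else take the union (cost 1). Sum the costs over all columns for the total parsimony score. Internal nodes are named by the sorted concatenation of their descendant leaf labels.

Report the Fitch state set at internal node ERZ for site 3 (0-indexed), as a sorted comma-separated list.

site 0, node EZ: E={T} ∪ Z={G} → {G,T} (+1)
site 0, node ERZ: EZ={G,T} ∩ R={G} → {G} (+0)
site 0, node HU: H={T} ∩ U={T} → {T} (+0)
site 0, node EHRUZ: ERZ={G} ∪ HU={T} → {G,T} (+1)
site 1, node EZ: E={C} ∪ Z={G} → {C,G} (+1)
site 1, node ERZ: EZ={C,G} ∩ R={C} → {C} (+0)
site 1, node HU: H={T} ∪ U={C} → {C,T} (+1)
site 1, node EHRUZ: ERZ={C} ∩ HU={C,T} → {C} (+0)
site 2, node EZ: E={A} ∪ Z={T} → {A,T} (+1)
site 2, node ERZ: EZ={A,T} ∪ R={C} → {A,C,T} (+1)
site 2, node HU: H={C} ∪ U={A} → {A,C} (+1)
site 2, node EHRUZ: ERZ={A,C,T} ∩ HU={A,C} → {A,C} (+0)
site 3, node EZ: E={T} ∪ Z={G} → {G,T} (+1)
site 3, node ERZ: EZ={G,T} ∩ R={T} → {T} (+0)
site 3, node HU: H={A} ∪ U={G} → {A,G} (+1)
site 3, node EHRUZ: ERZ={T} ∪ HU={A,G} → {A,G,T} (+1)
site 4, node EZ: E={G} ∪ Z={T} → {G,T} (+1)
site 4, node ERZ: EZ={G,T} ∩ R={G} → {G} (+0)
site 4, node HU: H={C} ∪ U={T} → {C,T} (+1)
site 4, node EHRUZ: ERZ={G} ∪ HU={C,T} → {C,G,T} (+1)
site 5, node EZ: E={C} ∪ Z={G} → {C,G} (+1)
site 5, node ERZ: EZ={C,G} ∪ R={T} → {C,G,T} (+1)
site 5, node HU: H={G} ∪ U={A} → {A,G} (+1)
site 5, node EHRUZ: ERZ={C,G,T} ∩ HU={A,G} → {G} (+0)
site 6, node EZ: E={T} ∪ Z={C} → {C,T} (+1)
site 6, node ERZ: EZ={C,T} ∩ R={T} → {T} (+0)
site 6, node HU: H={C} ∩ U={C} → {C} (+0)
site 6, node EHRUZ: ERZ={T} ∪ HU={C} → {C,T} (+1)
site 7, node EZ: E={G} ∪ Z={C} → {C,G} (+1)
site 7, node ERZ: EZ={C,G} ∪ R={A} → {A,C,G} (+1)
site 7, node HU: H={G} ∪ U={T} → {G,T} (+1)
site 7, node EHRUZ: ERZ={A,C,G} ∩ HU={G,T} → {G} (+0)
per-site changes: [2, 2, 3, 3, 3, 3, 2, 3]; total = 21

T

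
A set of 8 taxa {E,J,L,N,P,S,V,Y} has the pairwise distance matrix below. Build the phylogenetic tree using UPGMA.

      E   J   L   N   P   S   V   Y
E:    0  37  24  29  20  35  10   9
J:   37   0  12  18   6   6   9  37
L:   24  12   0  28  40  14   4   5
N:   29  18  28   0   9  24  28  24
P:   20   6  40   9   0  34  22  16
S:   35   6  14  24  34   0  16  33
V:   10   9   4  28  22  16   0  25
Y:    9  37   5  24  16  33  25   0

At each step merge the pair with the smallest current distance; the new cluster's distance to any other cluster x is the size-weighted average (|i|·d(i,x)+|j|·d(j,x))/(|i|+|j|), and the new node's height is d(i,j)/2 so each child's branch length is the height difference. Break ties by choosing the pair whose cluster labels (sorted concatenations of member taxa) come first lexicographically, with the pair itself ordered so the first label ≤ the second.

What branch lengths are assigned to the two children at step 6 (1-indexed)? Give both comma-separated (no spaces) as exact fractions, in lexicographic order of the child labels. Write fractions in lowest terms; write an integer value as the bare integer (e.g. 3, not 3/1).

1. join L+V (d=4) ⇒ LV; edges |L|=2, |V|=2
  updated: d(E,LV)=17, d(J,LV)=21/2, d(LV,N)=28, d(LV,P)=31, d(LV,S)=15, d(LV,Y)=15
2. join J+P (d=6) ⇒ JP; edges |J|=3, |P|=3
  updated: d(E,JP)=57/2, d(JP,LV)=83/4, d(JP,N)=27/2, d(JP,S)=20, d(JP,Y)=53/2
3. join E+Y (d=9) ⇒ EY; edges |E|=9/2, |Y|=9/2
  updated: d(EY,JP)=55/2, d(EY,LV)=16, d(EY,N)=53/2, d(EY,S)=34
4. join JP+N (d=27/2) ⇒ JNP; edges |JP|=15/4, |N|=27/4
  updated: d(EY,JNP)=163/6, d(JNP,LV)=139/6, d(JNP,S)=64/3
5. join LV+S (d=15) ⇒ LSV; edges |LV|=11/2, |S|=15/2
  updated: d(EY,LSV)=22, d(JNP,LSV)=203/9
6. join EY+LSV (d=22) ⇒ ELSVY; edges |EY|=13/2, |LSV|=7/2
  updated: d(ELSVY,JNP)=122/5
7. join ELSVY+JNP (d=122/5) ⇒ EJLNPSVY; edges |ELSVY|=6/5, |JNP|=109/20
final tree: (((E:9/2,Y:9/2):13/2,((L:2,V:2):11/2,S:15/2):7/2):6/5,((J:3,P:3):15/4,N:27/4):109/20)
total length: 1183/20

13/2,7/2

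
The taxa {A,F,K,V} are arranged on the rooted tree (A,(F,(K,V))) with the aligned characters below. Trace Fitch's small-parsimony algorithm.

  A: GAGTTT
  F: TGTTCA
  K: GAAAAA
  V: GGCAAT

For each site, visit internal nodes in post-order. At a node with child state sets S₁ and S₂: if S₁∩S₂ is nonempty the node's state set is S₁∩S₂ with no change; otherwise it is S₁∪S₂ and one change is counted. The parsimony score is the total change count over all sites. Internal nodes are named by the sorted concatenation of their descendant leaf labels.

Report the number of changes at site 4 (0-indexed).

[col 0] KV: children K:{G}, V:{G} ∩→ {G}; cost 0
[col 0] FKV: children F:{T}, KV:{G} ∪→ {G,T}; cost 1
[col 0] AFKV: children A:{G}, FKV:{G,T} ∩→ {G}; cost 0
[col 1] KV: children K:{A}, V:{G} ∪→ {A,G}; cost 1
[col 1] FKV: children F:{G}, KV:{A,G} ∩→ {G}; cost 0
[col 1] AFKV: children A:{A}, FKV:{G} ∪→ {A,G}; cost 1
[col 2] KV: children K:{A}, V:{C} ∪→ {A,C}; cost 1
[col 2] FKV: children F:{T}, KV:{A,C} ∪→ {A,C,T}; cost 1
[col 2] AFKV: children A:{G}, FKV:{A,C,T} ∪→ {A,C,G,T}; cost 1
[col 3] KV: children K:{A}, V:{A} ∩→ {A}; cost 0
[col 3] FKV: children F:{T}, KV:{A} ∪→ {A,T}; cost 1
[col 3] AFKV: children A:{T}, FKV:{A,T} ∩→ {T}; cost 0
[col 4] KV: children K:{A}, V:{A} ∩→ {A}; cost 0
[col 4] FKV: children F:{C}, KV:{A} ∪→ {A,C}; cost 1
[col 4] AFKV: children A:{T}, FKV:{A,C} ∪→ {A,C,T}; cost 1
[col 5] KV: children K:{A}, V:{T} ∪→ {A,T}; cost 1
[col 5] FKV: children F:{A}, KV:{A,T} ∩→ {A}; cost 0
[col 5] AFKV: children A:{T}, FKV:{A} ∪→ {A,T}; cost 1
per-site changes: [1, 2, 3, 1, 2, 2]; total = 11

2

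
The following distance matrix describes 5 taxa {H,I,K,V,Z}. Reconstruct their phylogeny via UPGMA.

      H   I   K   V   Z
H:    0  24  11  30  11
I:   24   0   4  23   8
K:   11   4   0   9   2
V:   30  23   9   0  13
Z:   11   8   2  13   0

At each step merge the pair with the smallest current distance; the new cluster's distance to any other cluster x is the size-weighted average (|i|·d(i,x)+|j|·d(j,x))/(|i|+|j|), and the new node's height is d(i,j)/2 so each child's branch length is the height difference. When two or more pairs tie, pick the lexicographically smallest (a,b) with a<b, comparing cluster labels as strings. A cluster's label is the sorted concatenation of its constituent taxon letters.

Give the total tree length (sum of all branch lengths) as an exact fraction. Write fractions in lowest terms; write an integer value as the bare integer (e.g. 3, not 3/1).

step 1: merge (K,Z) at d=2; branch lengths K→1, Z→1; new cluster KZ
  updated: d(H,KZ)=11, d(I,KZ)=6, d(KZ,V)=11
step 2: merge (I,KZ) at d=6; branch lengths I→3, KZ→2; new cluster IKZ
  updated: d(H,IKZ)=46/3, d(IKZ,V)=15
step 3: merge (IKZ,V) at d=15; branch lengths IKZ→9/2, V→15/2; new cluster IKVZ
  updated: d(H,IKVZ)=19
step 4: merge (H,IKVZ) at d=19; branch lengths H→19/2, IKVZ→2; new cluster HIKVZ
final tree: (H:19/2,((I:3,(K:1,Z:1):2):9/2,V:15/2):2)
total length: 61/2

61/2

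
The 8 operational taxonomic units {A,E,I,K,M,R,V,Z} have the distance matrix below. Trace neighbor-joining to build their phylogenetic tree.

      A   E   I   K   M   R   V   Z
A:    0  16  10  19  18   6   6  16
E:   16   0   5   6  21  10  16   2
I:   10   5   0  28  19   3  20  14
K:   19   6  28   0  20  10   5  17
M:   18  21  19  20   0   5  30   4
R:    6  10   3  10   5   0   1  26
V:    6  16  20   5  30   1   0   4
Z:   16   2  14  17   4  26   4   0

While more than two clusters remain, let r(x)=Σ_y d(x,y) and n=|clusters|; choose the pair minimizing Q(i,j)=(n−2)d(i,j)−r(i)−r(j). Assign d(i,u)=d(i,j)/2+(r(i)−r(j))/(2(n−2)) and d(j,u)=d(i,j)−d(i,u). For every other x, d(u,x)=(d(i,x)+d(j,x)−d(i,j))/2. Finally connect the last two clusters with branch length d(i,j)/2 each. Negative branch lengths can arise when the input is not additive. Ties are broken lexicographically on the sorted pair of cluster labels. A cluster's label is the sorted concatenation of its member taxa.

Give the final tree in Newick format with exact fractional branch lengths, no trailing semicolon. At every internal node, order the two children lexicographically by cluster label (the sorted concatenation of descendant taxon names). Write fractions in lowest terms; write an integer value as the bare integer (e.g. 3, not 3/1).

iteration 1: select M,Z (d=4, Q=-176); attach at lengths (29/6, -5/6); label the merged cluster MZ
  updated: d(A,MZ)=15, d(E,MZ)=19/2, d(I,MZ)=29/2, d(K,MZ)=33/2, d(MZ,R)=27/2, d(MZ,V)=15
iteration 2: select K,V (d=5, Q=-245/2); attach at lengths (93/20, 7/20); label the merged cluster KV
  updated: d(A,KV)=10, d(E,KV)=17/2, d(I,KV)=43/2, d(KV,MZ)=53/4, d(KV,R)=3
iteration 3: select E,I (d=5, Q=-83); attach at lengths (15/8, 25/8); label the merged cluster EI
  updated: d(A,EI)=21/2, d(EI,KV)=25/2, d(EI,MZ)=19/2, d(EI,R)=4
iteration 4: select EI,MZ (d=19/2, Q=-237/4); attach at lengths (55/24, 173/24); label the merged cluster EIMZ
  updated: d(A,EIMZ)=8, d(EIMZ,KV)=65/8, d(EIMZ,R)=4
iteration 5: select A,EIMZ (d=8, Q=-225/8); attach at lengths (159/32, 97/32); label the merged cluster AEIMZ
  updated: d(AEIMZ,KV)=81/16, d(AEIMZ,R)=1
iteration 6: select AEIMZ,KV (d=81/16, Q=-145/16); attach at lengths (49/32, 113/32); label the merged cluster AEIKMVZ
  updated: d(AEIKMVZ,R)=-17/32
iteration 7: select AEIKMVZ,R (d=-17/32); attach at lengths (-17/64, -17/64); label the merged cluster AEIKMRVZ
final tree: (((A:159/32,((E:15/8,I:25/8):55/24,(M:29/6,Z:-5/6):173/24):97/32):49/32,(K:93/20,V:7/20):113/32):-17/64,R:-17/64)
total length: 1153/32

(((A:159/32,((E:15/8,I:25/8):55/24,(M:29/6,Z:-5/6):173/24):97/32):49/32,(K:93/20,V:7/20):113/32):-17/64,R:-17/64)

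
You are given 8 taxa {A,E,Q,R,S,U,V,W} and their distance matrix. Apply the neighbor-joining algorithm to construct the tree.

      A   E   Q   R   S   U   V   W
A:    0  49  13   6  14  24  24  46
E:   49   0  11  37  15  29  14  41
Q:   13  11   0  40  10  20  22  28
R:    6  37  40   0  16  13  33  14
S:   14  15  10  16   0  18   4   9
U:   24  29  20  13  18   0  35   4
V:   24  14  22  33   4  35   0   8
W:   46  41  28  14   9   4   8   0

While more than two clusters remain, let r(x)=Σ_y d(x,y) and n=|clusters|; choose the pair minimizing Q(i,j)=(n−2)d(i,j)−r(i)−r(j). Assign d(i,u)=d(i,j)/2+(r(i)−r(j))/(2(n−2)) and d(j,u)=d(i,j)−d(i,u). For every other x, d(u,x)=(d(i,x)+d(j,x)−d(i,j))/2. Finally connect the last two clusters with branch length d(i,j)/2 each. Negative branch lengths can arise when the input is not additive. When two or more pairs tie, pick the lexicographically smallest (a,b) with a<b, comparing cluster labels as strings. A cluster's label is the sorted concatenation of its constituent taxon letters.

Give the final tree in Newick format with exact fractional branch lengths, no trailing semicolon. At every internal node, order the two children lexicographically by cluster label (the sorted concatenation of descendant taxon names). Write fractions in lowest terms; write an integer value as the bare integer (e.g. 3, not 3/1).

iteration 1: select A,R (d=6, Q=-299); attach at lengths (53/12, 19/12); label the merged cluster AR
  updated: d(AR,E)=40, d(AR,Q)=47/2, d(AR,S)=12, d(AR,U)=31/2, d(AR,V)=51/2, d(AR,W)=27
iteration 2: select U,W (d=4, Q=-437/2); attach at lengths (49/20, 31/20); label the merged cluster UW
  updated: d(AR,UW)=77/4, d(E,UW)=33, d(Q,UW)=22, d(S,UW)=23/2, d(UW,V)=39/2
iteration 3: select E,Q (d=11, Q=-315/2); attach at lengths (137/16, 39/16); label the merged cluster EQ
  updated: d(AR,EQ)=105/4, d(EQ,S)=7, d(EQ,UW)=22, d(EQ,V)=25/2
iteration 4: select AR,UW (d=77/4, Q=-195/2); attach at lengths (137/12, 47/6); label the merged cluster ARUW
  updated: d(ARUW,EQ)=29/2, d(ARUW,S)=17/8, d(ARUW,V)=103/8
iteration 5: select ARUW,S (d=17/8, Q=-307/8); attach at lengths (165/32, -97/32); label the merged cluster ARSUW
  updated: d(ARSUW,EQ)=155/16, d(ARSUW,V)=59/8
iteration 6: select ARSUW,EQ (d=155/16, Q=-473/16); attach at lengths (73/32, 237/32); label the merged cluster AEQRSUW
  updated: d(AEQRSUW,V)=163/32
iteration 7: select AEQRSUW,V (d=163/32); attach at lengths (163/64, 163/64); label the merged cluster AEQRSUVW
final tree: (((((A:53/12,R:19/12):137/12,(U:49/20,W:31/20):47/6):165/32,S:-97/32):73/32,(E:137/16,Q:39/16):237/32):163/64,V:163/64)
total length: 1829/32

(((((A:53/12,R:19/12):137/12,(U:49/20,W:31/20):47/6):165/32,S:-97/32):73/32,(E:137/16,Q:39/16):237/32):163/64,V:163/64)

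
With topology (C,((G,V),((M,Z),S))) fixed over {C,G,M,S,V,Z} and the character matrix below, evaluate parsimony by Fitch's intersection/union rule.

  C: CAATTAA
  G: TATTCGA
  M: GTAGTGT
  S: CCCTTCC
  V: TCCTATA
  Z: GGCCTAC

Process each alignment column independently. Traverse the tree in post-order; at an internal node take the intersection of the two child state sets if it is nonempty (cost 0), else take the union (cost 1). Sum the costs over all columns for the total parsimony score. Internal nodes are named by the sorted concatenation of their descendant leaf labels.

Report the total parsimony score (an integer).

19

GV@0: {T} ∩ {T} = {T} (intersection, +0)
MZ@0: {G} ∩ {G} = {G} (intersection, +0)
MSZ@0: {G} ∪ {C} = {C,G} (union, +1)
GMSVZ@0: {T} ∪ {C,G} = {C,G,T} (union, +1)
CGMSVZ@0: {C} ∩ {C,G,T} = {C} (intersection, +0)
GV@1: {A} ∪ {C} = {A,C} (union, +1)
MZ@1: {T} ∪ {G} = {G,T} (union, +1)
MSZ@1: {G,T} ∪ {C} = {C,G,T} (union, +1)
GMSVZ@1: {A,C} ∩ {C,G,T} = {C} (intersection, +0)
CGMSVZ@1: {A} ∪ {C} = {A,C} (union, +1)
GV@2: {T} ∪ {C} = {C,T} (union, +1)
MZ@2: {A} ∪ {C} = {A,C} (union, +1)
MSZ@2: {A,C} ∩ {C} = {C} (intersection, +0)
GMSVZ@2: {C,T} ∩ {C} = {C} (intersection, +0)
CGMSVZ@2: {A} ∪ {C} = {A,C} (union, +1)
GV@3: {T} ∩ {T} = {T} (intersection, +0)
MZ@3: {G} ∪ {C} = {C,G} (union, +1)
MSZ@3: {C,G} ∪ {T} = {C,G,T} (union, +1)
GMSVZ@3: {T} ∩ {C,G,T} = {T} (intersection, +0)
CGMSVZ@3: {T} ∩ {T} = {T} (intersection, +0)
GV@4: {C} ∪ {A} = {A,C} (union, +1)
MZ@4: {T} ∩ {T} = {T} (intersection, +0)
MSZ@4: {T} ∩ {T} = {T} (intersection, +0)
GMSVZ@4: {A,C} ∪ {T} = {A,C,T} (union, +1)
CGMSVZ@4: {T} ∩ {A,C,T} = {T} (intersection, +0)
GV@5: {G} ∪ {T} = {G,T} (union, +1)
MZ@5: {G} ∪ {A} = {A,G} (union, +1)
MSZ@5: {A,G} ∪ {C} = {A,C,G} (union, +1)
GMSVZ@5: {G,T} ∩ {A,C,G} = {G} (intersection, +0)
CGMSVZ@5: {A} ∪ {G} = {A,G} (union, +1)
GV@6: {A} ∩ {A} = {A} (intersection, +0)
MZ@6: {T} ∪ {C} = {C,T} (union, +1)
MSZ@6: {C,T} ∩ {C} = {C} (intersection, +0)
GMSVZ@6: {A} ∪ {C} = {A,C} (union, +1)
CGMSVZ@6: {A} ∩ {A,C} = {A} (intersection, +0)
per-site changes: [2, 4, 3, 2, 2, 4, 2]; total = 19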